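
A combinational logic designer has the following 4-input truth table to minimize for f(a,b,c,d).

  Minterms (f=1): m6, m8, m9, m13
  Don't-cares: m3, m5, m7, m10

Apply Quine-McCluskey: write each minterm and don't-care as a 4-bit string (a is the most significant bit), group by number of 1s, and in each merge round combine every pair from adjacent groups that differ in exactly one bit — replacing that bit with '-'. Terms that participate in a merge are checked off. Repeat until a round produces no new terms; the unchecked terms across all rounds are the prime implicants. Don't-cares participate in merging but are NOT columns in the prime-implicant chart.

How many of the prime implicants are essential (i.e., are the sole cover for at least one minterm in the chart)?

Round 0: 0011✓ 0101✓ 0110✓ 0111✓ 1000✓ 1001✓ 1010✓ 1101✓
Round 1: -101 0-11 01-1 011- 1-01 10-0 100-
PIs = {-101, 0-11, 01-1, 011-, 1-01, 10-0, 100-}
Coverage chart:
  m6: 011- ←essential
  m8: 10-0,100-
  m9: 1-01,100-
  m13: -101,1-01
Essential: 011-

1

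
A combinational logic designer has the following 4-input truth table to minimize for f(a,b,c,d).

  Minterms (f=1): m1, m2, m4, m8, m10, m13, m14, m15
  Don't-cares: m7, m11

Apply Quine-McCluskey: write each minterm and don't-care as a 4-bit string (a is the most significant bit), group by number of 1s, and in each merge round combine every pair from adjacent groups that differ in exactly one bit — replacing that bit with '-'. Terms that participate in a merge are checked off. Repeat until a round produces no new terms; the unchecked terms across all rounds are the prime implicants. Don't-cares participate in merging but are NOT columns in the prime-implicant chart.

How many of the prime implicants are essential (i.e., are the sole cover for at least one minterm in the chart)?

6

Round 0: 0001 0010✓ 0100 0111✓ 1000✓ 1010✓ 1011✓ 1101✓ 1110✓ 1111✓
Round 1: -010 -111 1-10✓ 1-11✓ 10-0 101-✓ 11-1 111-✓
Round 2: 1-1-
PIs = {-010, -111, 0001, 0100, 1-1-, 10-0, 11-1}
Coverage chart:
  m1: 0001 ←essential
  m2: -010 ←essential
  m4: 0100 ←essential
  m8: 10-0 ←essential
  m10: -010,1-1-,10-0
  m13: 11-1 ←essential
  m14: 1-1- ←essential
  m15: -111,1-1-,11-1
Essential: -010, 0001, 0100, 1-1-, 10-0, 11-1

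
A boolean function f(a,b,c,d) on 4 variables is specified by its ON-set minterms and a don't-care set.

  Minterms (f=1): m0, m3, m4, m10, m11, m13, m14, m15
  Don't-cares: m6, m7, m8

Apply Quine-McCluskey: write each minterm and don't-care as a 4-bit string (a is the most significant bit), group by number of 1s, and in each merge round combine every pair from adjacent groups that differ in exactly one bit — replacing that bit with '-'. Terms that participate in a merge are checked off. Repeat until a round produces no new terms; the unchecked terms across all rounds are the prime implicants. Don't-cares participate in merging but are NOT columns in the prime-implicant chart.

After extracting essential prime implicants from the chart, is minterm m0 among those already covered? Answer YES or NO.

NO

size-2^0 implicants → 0000(✓)  0011(✓)  0100(✓)  0110(✓)  0111(✓)  1000(✓)  1010(✓)  1011(✓)  1101(✓)  1110(✓)  1111(✓)
size-2^1 implicants → -000  -011(✓)  -110(✓)  -111(✓)  0-00  0-11(✓)  01-0  011-(✓)  1-10(✓)  1-11(✓)  10-0  101-(✓)  11-1  111-(✓)
size-2^2 implicants → --11  -11-  1-1-
Unchecked terms (primes): --11, -000, -11-, 0-00, 01-0, 1-1-, 10-0, 11-1
Minterm coverage:
  m0 ⊆ -000,0-00
  m3 ⊆ --11 [E]
  m4 ⊆ 0-00,01-0
  m10 ⊆ 1-1-,10-0
  m11 ⊆ --11,1-1-
  m13 ⊆ 11-1 [E]
  m14 ⊆ -11-,1-1-
  m15 ⊆ --11,-11-,1-1-,11-1
E = {--11, 11-1}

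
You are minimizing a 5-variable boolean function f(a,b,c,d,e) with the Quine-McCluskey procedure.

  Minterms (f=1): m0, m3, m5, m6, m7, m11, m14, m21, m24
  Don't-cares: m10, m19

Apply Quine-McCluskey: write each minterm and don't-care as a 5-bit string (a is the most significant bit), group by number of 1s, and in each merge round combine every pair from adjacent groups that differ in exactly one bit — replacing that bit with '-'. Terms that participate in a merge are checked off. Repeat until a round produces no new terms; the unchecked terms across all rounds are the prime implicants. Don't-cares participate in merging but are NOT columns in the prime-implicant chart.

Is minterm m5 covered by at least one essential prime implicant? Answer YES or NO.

YES

size-2^0 implicants → 00000  00011(✓)  00101(✓)  00110(✓)  00111(✓)  01010(✓)  01011(✓)  01110(✓)  10011(✓)  10101(✓)  11000
size-2^1 implicants → -0011  -0101  0-011  0-110  00-11  001-1  0011-  01-10  0101-
Unchecked terms (primes): -0011, -0101, 0-011, 0-110, 00-11, 00000, 001-1, 0011-, 01-10, 0101-, 11000
Minterm coverage:
  m0 ⊆ 00000 [E]
  m3 ⊆ -0011,0-011,00-11
  m5 ⊆ -0101,001-1
  m6 ⊆ 0-110,0011-
  m7 ⊆ 00-11,001-1,0011-
  m11 ⊆ 0-011,0101-
  m14 ⊆ 0-110,01-10
  m21 ⊆ -0101 [E]
  m24 ⊆ 11000 [E]
E = {-0101, 00000, 11000}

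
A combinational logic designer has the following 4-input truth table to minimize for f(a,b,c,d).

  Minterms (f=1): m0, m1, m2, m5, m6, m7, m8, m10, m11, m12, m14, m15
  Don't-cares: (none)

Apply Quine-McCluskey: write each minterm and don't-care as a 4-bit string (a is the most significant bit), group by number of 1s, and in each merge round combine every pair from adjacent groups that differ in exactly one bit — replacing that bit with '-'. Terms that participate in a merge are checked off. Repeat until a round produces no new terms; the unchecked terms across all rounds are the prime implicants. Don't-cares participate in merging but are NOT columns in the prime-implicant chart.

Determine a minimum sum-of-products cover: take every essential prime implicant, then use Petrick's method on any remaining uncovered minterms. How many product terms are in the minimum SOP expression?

5

[col 0] 0000*, 0001*, 0010*, 0101*, 0110*, 0111*, 1000*, 1010*, 1011*, 1100*, 1110*, 1111*
[col 1] -000*, -010*, -110*, -111*, 0-01, 0-10*, 00-0*, 000-, 01-1, 011-*, 1-00*, 1-10*, 1-11*, 10-0*, 101-*, 11-0*, 111-*
[col 2] --10, -0-0, -11-, 1--0, 1-1-
Prime implicants: --10, -0-0, -11-, 0-01, 000-, 01-1, 1--0, 1-1-
PI chart (minterm → PIs covering it):
  0 | -0-0,000-
  1 | 0-01,000-
  2 | --10,-0-0
  5 | 0-01,01-1
  6 | --10,-11-
  7 | -11-,01-1
  8 | -0-0,1--0
  10 | --10,-0-0,1--0,1-1-
  11 | 1-1-  (sole → essential)
  12 | 1--0  (sole → essential)
  14 | --10,-11-,1--0,1-1-
  15 | -11-,1-1-
Essential prime implicants: 1--0, 1-1-
Petrick residual → --10, 000-, 01-1
Minimum SOP uses 5 PIs: cd' + a'b'c' + a'bd + ad' + ac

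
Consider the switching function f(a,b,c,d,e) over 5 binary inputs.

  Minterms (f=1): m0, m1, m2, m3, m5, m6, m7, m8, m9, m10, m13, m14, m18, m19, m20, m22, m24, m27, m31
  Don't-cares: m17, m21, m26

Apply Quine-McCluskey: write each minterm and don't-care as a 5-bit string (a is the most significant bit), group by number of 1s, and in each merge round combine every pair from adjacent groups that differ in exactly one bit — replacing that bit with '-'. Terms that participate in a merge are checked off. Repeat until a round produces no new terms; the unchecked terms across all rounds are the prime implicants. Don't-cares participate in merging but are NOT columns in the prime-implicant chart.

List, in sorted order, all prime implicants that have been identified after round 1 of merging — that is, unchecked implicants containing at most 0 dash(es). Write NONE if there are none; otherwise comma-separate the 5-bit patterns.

Round 0: 00000✓ 00001✓ 00010✓ 00011✓ 00101✓ 00110✓ 00111✓ 01000✓ 01001✓ 01010✓ 01101✓ 01110✓ 10001✓ 10010✓ 10011✓ 10100✓ 10101✓ 10110✓ 11000✓ 11010✓ 11011✓ 11111✓
Round 1: -0001✓ -0010✓ -0011✓ -0101✓ -0110✓ -1000✓ -1010✓ 0-000✓ 0-001✓ 0-010✓ 0-101✓ 0-110✓ 00-01✓ 00-10✓ 00-11✓ 000-0✓ 000-1✓ 0000-✓ 0001-✓ 001-1✓ 0011-✓ 01-01✓ 01-10✓ 010-0✓ 0100-✓ 1-010✓ 1-011✓ 10-01✓ 10-10✓ 100-1✓ 1001-✓ 101-0 1010- 11-11 110-0✓ 1101-✓
Round 2: --010 -0-01 -0-10 -00-1 -001- -10-0 0--01 0--10 0-0-0 0-00- 00--1 00-1- 000-- 1-01-
PIs = {--010, -0-01, -0-10, -00-1, -001-, -10-0, 0--01, 0--10, 0-0-0, 0-00-, 00--1, 00-1-, 000--, 1-01-, 101-0, 1010-, 11-11}

NONE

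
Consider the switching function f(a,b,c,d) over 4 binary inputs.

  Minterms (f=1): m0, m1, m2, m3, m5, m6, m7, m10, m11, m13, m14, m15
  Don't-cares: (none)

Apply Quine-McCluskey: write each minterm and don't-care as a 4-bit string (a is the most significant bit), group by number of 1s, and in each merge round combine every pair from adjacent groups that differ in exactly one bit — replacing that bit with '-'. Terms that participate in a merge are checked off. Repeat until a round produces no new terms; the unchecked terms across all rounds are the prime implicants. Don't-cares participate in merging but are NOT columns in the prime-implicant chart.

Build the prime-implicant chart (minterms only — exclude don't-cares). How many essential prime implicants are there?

Round 0: 0000✓ 0001✓ 0010✓ 0011✓ 0101✓ 0110✓ 0111✓ 1010✓ 1011✓ 1101✓ 1110✓ 1111✓
Round 1: -010✓ -011✓ -101✓ -110✓ -111✓ 0-01✓ 0-10✓ 0-11✓ 00-0✓ 00-1✓ 000-✓ 001-✓ 01-1✓ 011-✓ 1-10✓ 1-11✓ 101-✓ 11-1✓ 111-✓
Round 2: --10✓ --11✓ -01-✓ -1-1 -11-✓ 0--1 0-1-✓ 00-- 1-1-✓
Round 3: --1-
PIs = {--1-, -1-1, 0--1, 00--}
Coverage chart:
  m0: 00-- ←essential
  m1: 0--1,00--
  m2: --1-,00--
  m3: --1-,0--1,00--
  m5: -1-1,0--1
  m6: --1- ←essential
  m7: --1-,-1-1,0--1
  m10: --1- ←essential
  m11: --1- ←essential
  m13: -1-1 ←essential
  m14: --1- ←essential
  m15: --1-,-1-1
Essential: --1-, -1-1, 00--

3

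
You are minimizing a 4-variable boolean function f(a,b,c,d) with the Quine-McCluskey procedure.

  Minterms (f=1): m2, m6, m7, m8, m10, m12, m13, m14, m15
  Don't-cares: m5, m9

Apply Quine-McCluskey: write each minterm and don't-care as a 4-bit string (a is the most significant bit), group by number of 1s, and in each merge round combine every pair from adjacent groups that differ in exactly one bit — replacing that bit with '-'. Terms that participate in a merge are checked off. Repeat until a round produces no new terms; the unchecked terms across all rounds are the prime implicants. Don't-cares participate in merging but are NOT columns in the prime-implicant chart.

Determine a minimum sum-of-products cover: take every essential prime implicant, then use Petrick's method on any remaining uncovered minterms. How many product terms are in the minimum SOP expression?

3

[col 0] 0010*, 0101*, 0110*, 0111*, 1000*, 1001*, 1010*, 1100*, 1101*, 1110*, 1111*
[col 1] -010*, -101*, -110*, -111*, 0-10*, 01-1*, 011-*, 1-00*, 1-01*, 1-10*, 10-0*, 100-*, 11-0*, 11-1*, 110-*, 111-*
[col 2] --10, -1-1, -11-, 1--0, 1-0-, 11--
Prime implicants: --10, -1-1, -11-, 1--0, 1-0-, 11--
PI chart (minterm → PIs covering it):
  2 | --10  (sole → essential)
  6 | --10,-11-
  7 | -1-1,-11-
  8 | 1--0,1-0-
  10 | --10,1--0
  12 | 1--0,1-0-,11--
  13 | -1-1,1-0-,11--
  14 | --10,-11-,1--0,11--
  15 | -1-1,-11-,11--
Essential prime implicants: --10
Petrick residual → -1-1, 1--0
Minimum SOP uses 3 PIs: cd' + bd + ad'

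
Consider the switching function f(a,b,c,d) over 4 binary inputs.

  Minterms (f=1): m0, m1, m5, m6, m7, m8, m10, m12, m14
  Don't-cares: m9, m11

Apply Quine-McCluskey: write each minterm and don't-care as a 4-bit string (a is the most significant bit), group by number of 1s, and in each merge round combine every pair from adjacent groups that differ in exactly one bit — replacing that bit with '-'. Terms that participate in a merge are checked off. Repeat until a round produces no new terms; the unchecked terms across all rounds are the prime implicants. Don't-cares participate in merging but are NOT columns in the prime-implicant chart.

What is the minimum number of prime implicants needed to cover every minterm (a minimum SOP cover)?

4

Round 0: 0000✓ 0001✓ 0101✓ 0110✓ 0111✓ 1000✓ 1001✓ 1010✓ 1011✓ 1100✓ 1110✓
Round 1: -000✓ -001✓ -110 0-01 000-✓ 01-1 011- 1-00✓ 1-10✓ 10-0✓ 10-1✓ 100-✓ 101-✓ 11-0✓
Round 2: -00- 1--0 10--
PIs = {-00-, -110, 0-01, 01-1, 011-, 1--0, 10--}
Coverage chart:
  m0: -00- ←essential
  m1: -00-,0-01
  m5: 0-01,01-1
  m6: -110,011-
  m7: 01-1,011-
  m8: -00-,1--0,10--
  m10: 1--0,10--
  m12: 1--0 ←essential
  m14: -110,1--0
Essential: -00-, 1--0
Petrick residual → -110, 01-1
Min cover (4 terms): b'c' + bcd' + a'bd + ad'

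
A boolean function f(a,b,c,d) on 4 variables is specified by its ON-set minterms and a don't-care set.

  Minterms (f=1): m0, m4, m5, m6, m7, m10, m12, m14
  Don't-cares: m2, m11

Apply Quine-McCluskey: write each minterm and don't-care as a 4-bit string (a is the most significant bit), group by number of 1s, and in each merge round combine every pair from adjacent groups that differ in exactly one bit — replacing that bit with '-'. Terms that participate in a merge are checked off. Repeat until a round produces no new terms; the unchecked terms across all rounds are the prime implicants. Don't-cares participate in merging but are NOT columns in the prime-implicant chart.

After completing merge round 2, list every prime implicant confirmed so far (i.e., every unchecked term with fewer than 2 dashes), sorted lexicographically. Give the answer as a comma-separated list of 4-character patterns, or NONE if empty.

Round 0: 0000✓ 0010✓ 0100✓ 0101✓ 0110✓ 0111✓ 1010✓ 1011✓ 1100✓ 1110✓
Round 1: -010✓ -100✓ -110✓ 0-00✓ 0-10✓ 00-0✓ 01-0✓ 01-1✓ 010-✓ 011-✓ 1-10✓ 101- 11-0✓
Round 2: --10 -1-0 0--0 01--
PIs = {--10, -1-0, 0--0, 01--, 101-}

101-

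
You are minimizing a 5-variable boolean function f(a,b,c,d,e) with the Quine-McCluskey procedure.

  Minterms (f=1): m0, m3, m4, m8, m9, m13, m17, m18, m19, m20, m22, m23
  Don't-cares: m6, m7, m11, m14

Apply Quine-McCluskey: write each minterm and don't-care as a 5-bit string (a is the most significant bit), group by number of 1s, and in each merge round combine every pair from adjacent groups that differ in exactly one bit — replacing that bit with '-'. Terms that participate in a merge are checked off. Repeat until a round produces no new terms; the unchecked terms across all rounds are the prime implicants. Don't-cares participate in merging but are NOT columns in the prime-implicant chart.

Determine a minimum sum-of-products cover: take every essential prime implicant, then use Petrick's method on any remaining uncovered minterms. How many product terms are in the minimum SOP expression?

6

[col 0] 00000*, 00011*, 00100*, 00110*, 00111*, 01000*, 01001*, 01011*, 01101*, 01110*, 10001*, 10010*, 10011*, 10100*, 10110*, 10111*
[col 1] -0011*, -0100*, -0110*, -0111*, 0-000, 0-011, 0-110, 00-00, 00-11*, 001-0*, 0011-*, 01-01, 010-1, 0100-, 10-10*, 10-11*, 100-1, 1001-*, 101-0*, 1011-*
[col 2] -0-11, -01-0, -011-, 10-1-
Prime implicants: -0-11, -01-0, -011-, 0-000, 0-011, 0-110, 00-00, 01-01, 010-1, 0100-, 10-1-, 100-1
PI chart (minterm → PIs covering it):
  0 | 0-000,00-00
  3 | -0-11,0-011
  4 | -01-0,00-00
  8 | 0-000,0100-
  9 | 01-01,010-1,0100-
  13 | 01-01  (sole → essential)
  17 | 100-1  (sole → essential)
  18 | 10-1-  (sole → essential)
  19 | -0-11,10-1-,100-1
  20 | -01-0  (sole → essential)
  22 | -01-0,-011-,10-1-
  23 | -0-11,-011-,10-1-
Essential prime implicants: -01-0, 01-01, 10-1-, 100-1
Petrick residual → -0-11, 0-000
Minimum SOP uses 6 PIs: b'de + b'ce' + a'c'd'e' + a'bd'e + ab'd + ab'c'e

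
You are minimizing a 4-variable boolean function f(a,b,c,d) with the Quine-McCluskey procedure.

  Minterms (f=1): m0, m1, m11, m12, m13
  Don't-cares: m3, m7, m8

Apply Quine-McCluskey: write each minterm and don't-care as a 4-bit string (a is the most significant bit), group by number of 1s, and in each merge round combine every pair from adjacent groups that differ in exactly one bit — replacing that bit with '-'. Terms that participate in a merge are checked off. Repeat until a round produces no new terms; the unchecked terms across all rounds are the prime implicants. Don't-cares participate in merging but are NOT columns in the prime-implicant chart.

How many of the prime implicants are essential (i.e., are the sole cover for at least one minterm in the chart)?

size-2^0 implicants → 0000(✓)  0001(✓)  0011(✓)  0111(✓)  1000(✓)  1011(✓)  1100(✓)  1101(✓)
size-2^1 implicants → -000  -011  0-11  00-1  000-  1-00  110-
Unchecked terms (primes): -000, -011, 0-11, 00-1, 000-, 1-00, 110-
Minterm coverage:
  m0 ⊆ -000,000-
  m1 ⊆ 00-1,000-
  m11 ⊆ -011 [E]
  m12 ⊆ 1-00,110-
  m13 ⊆ 110- [E]
E = {-011, 110-}

2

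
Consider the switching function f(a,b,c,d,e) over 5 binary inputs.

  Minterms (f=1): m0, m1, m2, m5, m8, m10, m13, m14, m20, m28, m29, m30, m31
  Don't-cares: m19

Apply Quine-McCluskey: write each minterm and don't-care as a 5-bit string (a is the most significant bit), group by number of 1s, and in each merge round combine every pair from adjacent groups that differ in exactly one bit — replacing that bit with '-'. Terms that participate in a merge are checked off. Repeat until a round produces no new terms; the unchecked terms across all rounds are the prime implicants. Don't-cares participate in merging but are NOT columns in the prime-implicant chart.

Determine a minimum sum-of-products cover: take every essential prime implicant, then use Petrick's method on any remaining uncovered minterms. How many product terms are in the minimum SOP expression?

6

size-2^0 implicants → 00000(✓)  00001(✓)  00010(✓)  00101(✓)  01000(✓)  01010(✓)  01101(✓)  01110(✓)  10011  10100(✓)  11100(✓)  11101(✓)  11110(✓)  11111(✓)
size-2^1 implicants → -1101  -1110  0-000(✓)  0-010(✓)  0-101  00-01  000-0(✓)  0000-  01-10  010-0(✓)  1-100  111-0(✓)  111-1(✓)  1110-(✓)  1111-(✓)
size-2^2 implicants → 0-0-0  111--
Unchecked terms (primes): -1101, -1110, 0-0-0, 0-101, 00-01, 0000-, 01-10, 1-100, 10011, 111--
Minterm coverage:
  m0 ⊆ 0-0-0,0000-
  m1 ⊆ 00-01,0000-
  m2 ⊆ 0-0-0 [E]
  m5 ⊆ 0-101,00-01
  m8 ⊆ 0-0-0 [E]
  m10 ⊆ 0-0-0,01-10
  m13 ⊆ -1101,0-101
  m14 ⊆ -1110,01-10
  m20 ⊆ 1-100 [E]
  m28 ⊆ 1-100,111--
  m29 ⊆ -1101,111--
  m30 ⊆ -1110,111--
  m31 ⊆ 111-- [E]
E = {0-0-0, 1-100, 111--}
Petrick residual → -1101, -1110, 00-01
Cover = bcd'e + bcde' + a'c'e' + a'b'd'e + acd'e' + abc  |cover|=6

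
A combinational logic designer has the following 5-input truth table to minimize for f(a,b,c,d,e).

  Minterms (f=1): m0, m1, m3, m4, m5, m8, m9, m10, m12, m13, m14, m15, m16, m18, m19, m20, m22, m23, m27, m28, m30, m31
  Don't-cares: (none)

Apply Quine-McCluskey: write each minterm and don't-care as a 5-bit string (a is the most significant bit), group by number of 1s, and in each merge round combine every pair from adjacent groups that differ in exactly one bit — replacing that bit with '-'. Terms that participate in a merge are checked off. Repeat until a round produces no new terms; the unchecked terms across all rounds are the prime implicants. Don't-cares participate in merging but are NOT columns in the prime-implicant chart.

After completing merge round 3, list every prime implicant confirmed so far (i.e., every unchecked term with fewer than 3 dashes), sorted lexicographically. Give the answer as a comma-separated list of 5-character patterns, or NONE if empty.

[col 0] 00000*, 00001*, 00011*, 00100*, 00101*, 01000*, 01001*, 01010*, 01100*, 01101*, 01110*, 01111*, 10000*, 10010*, 10011*, 10100*, 10110*, 10111*, 11011*, 11100*, 11110*, 11111*
[col 1] -0000*, -0011, -0100*, -1100*, -1110*, -1111*, 0-000*, 0-001*, 0-100*, 0-101*, 00-00*, 00-01*, 000-1, 0000-*, 0010-*, 01-00*, 01-01*, 01-10*, 010-0*, 0100-*, 011-0*, 011-1*, 0110-*, 0111-*, 1-011*, 1-100*, 1-110*, 1-111*, 10-00*, 10-10*, 10-11*, 100-0*, 1001-*, 101-0*, 1011-*, 11-11*, 111-0*, 1111-*
[col 2] --100, -0-00, -11-0, -111-, 0--00*, 0--01*, 0-00-*, 0-10-*, 00-0-*, 01--0, 01-0-*, 011--, 1--11, 1-1-0, 1-11-, 10--0, 10-1-
[col 3] 0--0-
Prime implicants: --100, -0-00, -0011, -11-0, -111-, 0--0-, 000-1, 01--0, 011--, 1--11, 1-1-0, 1-11-, 10--0, 10-1-

--100, -0-00, -0011, -11-0, -111-, 000-1, 01--0, 011--, 1--11, 1-1-0, 1-11-, 10--0, 10-1-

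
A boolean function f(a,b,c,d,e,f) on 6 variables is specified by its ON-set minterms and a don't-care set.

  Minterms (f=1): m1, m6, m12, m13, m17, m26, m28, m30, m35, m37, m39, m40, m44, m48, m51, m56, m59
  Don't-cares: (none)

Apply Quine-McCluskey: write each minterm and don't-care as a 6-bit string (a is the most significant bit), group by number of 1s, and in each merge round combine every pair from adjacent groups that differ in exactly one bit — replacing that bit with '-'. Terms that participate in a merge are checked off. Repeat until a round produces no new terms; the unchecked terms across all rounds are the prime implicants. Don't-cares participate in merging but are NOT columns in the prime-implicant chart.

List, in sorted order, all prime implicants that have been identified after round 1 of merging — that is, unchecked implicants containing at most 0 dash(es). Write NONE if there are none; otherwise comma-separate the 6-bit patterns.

Round 0: 000001✓ 000110 001100✓ 001101✓ 010001✓ 011010✓ 011100✓ 011110✓ 100011✓ 100101✓ 100111✓ 101000✓ 101100✓ 110000✓ 110011✓ 111000✓ 111011✓
Round 1: -01100 0-0001 0-1100 00110- 011-10 0111-0 1-0011 1-1000 100-11 1001-1 101-00 11-000 11-011
PIs = {-01100, 0-0001, 0-1100, 000110, 00110-, 011-10, 0111-0, 1-0011, 1-1000, 100-11, 1001-1, 101-00, 11-000, 11-011}

000110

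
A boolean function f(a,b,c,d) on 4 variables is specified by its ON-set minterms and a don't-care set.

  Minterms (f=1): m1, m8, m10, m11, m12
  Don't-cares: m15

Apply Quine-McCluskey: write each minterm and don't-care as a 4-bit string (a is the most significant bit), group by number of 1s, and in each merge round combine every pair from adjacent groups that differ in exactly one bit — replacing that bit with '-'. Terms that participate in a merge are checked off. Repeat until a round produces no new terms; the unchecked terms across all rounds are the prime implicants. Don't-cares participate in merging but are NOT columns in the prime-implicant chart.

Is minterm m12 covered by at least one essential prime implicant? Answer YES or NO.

Round 0: 0001 1000✓ 1010✓ 1011✓ 1100✓ 1111✓
Round 1: 1-00 1-11 10-0 101-
PIs = {0001, 1-00, 1-11, 10-0, 101-}
Coverage chart:
  m1: 0001 ←essential
  m8: 1-00,10-0
  m10: 10-0,101-
  m11: 1-11,101-
  m12: 1-00 ←essential
Essential: 0001, 1-00

YES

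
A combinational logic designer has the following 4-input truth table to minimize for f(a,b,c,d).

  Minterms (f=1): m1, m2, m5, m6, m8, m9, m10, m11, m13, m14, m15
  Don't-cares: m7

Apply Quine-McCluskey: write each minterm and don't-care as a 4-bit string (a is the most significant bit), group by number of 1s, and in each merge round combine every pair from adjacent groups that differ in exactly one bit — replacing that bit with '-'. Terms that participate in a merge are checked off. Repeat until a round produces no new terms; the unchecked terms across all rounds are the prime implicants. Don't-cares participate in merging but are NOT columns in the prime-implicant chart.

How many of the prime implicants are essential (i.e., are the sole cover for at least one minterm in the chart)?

size-2^0 implicants → 0001(✓)  0010(✓)  0101(✓)  0110(✓)  0111(✓)  1000(✓)  1001(✓)  1010(✓)  1011(✓)  1101(✓)  1110(✓)  1111(✓)
size-2^1 implicants → -001(✓)  -010(✓)  -101(✓)  -110(✓)  -111(✓)  0-01(✓)  0-10(✓)  01-1(✓)  011-(✓)  1-01(✓)  1-10(✓)  1-11(✓)  10-0(✓)  10-1(✓)  100-(✓)  101-(✓)  11-1(✓)  111-(✓)
size-2^2 implicants → --01  --10  -1-1  -11-  1--1  1-1-  10--
Unchecked terms (primes): --01, --10, -1-1, -11-, 1--1, 1-1-, 10--
Minterm coverage:
  m1 ⊆ --01 [E]
  m2 ⊆ --10 [E]
  m5 ⊆ --01,-1-1
  m6 ⊆ --10,-11-
  m8 ⊆ 10-- [E]
  m9 ⊆ --01,1--1,10--
  m10 ⊆ --10,1-1-,10--
  m11 ⊆ 1--1,1-1-,10--
  m13 ⊆ --01,-1-1,1--1
  m14 ⊆ --10,-11-,1-1-
  m15 ⊆ -1-1,-11-,1--1,1-1-
E = {--01, --10, 10--}

3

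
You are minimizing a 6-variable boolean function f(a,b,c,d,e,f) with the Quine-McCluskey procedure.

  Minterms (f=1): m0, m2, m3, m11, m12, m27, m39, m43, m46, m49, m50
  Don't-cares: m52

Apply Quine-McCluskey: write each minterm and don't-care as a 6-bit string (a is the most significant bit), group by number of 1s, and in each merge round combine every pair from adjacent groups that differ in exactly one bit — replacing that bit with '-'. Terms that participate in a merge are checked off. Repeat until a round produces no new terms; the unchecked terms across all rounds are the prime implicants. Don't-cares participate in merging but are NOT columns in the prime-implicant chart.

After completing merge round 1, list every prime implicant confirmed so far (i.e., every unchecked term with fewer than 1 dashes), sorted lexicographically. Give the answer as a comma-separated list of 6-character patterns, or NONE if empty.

[col 0] 000000*, 000010*, 000011*, 001011*, 001100, 011011*, 100111, 101011*, 101110, 110001, 110010, 110100
[col 1] -01011, 0-1011, 00-011, 0000-0, 00001-
Prime implicants: -01011, 0-1011, 00-011, 0000-0, 00001-, 001100, 100111, 101110, 110001, 110010, 110100

001100, 100111, 101110, 110001, 110010, 110100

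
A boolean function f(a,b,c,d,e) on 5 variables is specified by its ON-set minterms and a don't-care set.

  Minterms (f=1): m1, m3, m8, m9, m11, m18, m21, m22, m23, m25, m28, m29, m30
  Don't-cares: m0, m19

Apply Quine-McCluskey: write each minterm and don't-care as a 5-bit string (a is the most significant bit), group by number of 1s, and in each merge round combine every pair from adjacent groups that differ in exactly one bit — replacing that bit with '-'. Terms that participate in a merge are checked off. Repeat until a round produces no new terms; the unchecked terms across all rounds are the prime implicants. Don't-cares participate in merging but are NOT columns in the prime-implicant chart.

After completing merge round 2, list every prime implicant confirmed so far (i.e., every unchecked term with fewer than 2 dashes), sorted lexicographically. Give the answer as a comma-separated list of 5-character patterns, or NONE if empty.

[col 0] 00000*, 00001*, 00011*, 01000*, 01001*, 01011*, 10010*, 10011*, 10101*, 10110*, 10111*, 11001*, 11100*, 11101*, 11110*
[col 1] -0011, -1001, 0-000*, 0-001*, 0-011*, 000-1*, 0000-*, 010-1*, 0100-*, 1-101, 1-110, 10-10*, 10-11*, 1001-*, 101-1, 1011-*, 11-01, 111-0, 1110-
[col 2] 0-0-1, 0-00-, 10-1-
Prime implicants: -0011, -1001, 0-0-1, 0-00-, 1-101, 1-110, 10-1-, 101-1, 11-01, 111-0, 1110-

-0011, -1001, 1-101, 1-110, 101-1, 11-01, 111-0, 1110-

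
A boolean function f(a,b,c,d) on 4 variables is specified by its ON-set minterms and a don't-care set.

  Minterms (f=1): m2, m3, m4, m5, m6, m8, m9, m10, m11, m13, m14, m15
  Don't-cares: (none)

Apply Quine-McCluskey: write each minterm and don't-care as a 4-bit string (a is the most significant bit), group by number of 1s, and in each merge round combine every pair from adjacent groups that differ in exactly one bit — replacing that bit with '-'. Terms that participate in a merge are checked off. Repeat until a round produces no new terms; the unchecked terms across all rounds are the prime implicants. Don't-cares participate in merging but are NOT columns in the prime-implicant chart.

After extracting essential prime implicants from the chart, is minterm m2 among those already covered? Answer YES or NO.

size-2^0 implicants → 0010(✓)  0011(✓)  0100(✓)  0101(✓)  0110(✓)  1000(✓)  1001(✓)  1010(✓)  1011(✓)  1101(✓)  1110(✓)  1111(✓)
size-2^1 implicants → -010(✓)  -011(✓)  -101  -110(✓)  0-10(✓)  001-(✓)  01-0  010-  1-01(✓)  1-10(✓)  1-11(✓)  10-0(✓)  10-1(✓)  100-(✓)  101-(✓)  11-1(✓)  111-(✓)
size-2^2 implicants → --10  -01-  1--1  1-1-  10--
Unchecked terms (primes): --10, -01-, -101, 01-0, 010-, 1--1, 1-1-, 10--
Minterm coverage:
  m2 ⊆ --10,-01-
  m3 ⊆ -01- [E]
  m4 ⊆ 01-0,010-
  m5 ⊆ -101,010-
  m6 ⊆ --10,01-0
  m8 ⊆ 10-- [E]
  m9 ⊆ 1--1,10--
  m10 ⊆ --10,-01-,1-1-,10--
  m11 ⊆ -01-,1--1,1-1-,10--
  m13 ⊆ -101,1--1
  m14 ⊆ --10,1-1-
  m15 ⊆ 1--1,1-1-
E = {-01-, 10--}

YES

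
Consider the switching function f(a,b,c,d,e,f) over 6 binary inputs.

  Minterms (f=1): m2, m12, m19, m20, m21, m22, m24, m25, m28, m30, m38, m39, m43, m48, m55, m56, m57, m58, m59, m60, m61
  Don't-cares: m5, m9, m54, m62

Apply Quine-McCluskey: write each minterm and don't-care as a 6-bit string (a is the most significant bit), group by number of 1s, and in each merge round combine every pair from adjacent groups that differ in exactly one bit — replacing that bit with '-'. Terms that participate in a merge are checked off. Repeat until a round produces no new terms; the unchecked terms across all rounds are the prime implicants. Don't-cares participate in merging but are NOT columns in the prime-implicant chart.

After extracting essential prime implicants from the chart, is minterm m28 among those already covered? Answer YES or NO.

Round 0: 000010 000101✓ 001001✓ 001100✓ 010011 010100✓ 010101✓ 010110✓ 011000✓ 011001✓ 011100✓ 011110✓ 100110✓ 100111✓ 101011✓ 110000✓ 110110✓ 110111✓ 111000✓ 111001✓ 111010✓ 111011✓ 111100✓ 111101✓ 111110✓
Round 1: -10110✓ -11000✓ -11001✓ -11100✓ -11110✓ 0-0101 0-1001 0-1100 01-100✓ 01-110✓ 0101-0✓ 01010- 011-00✓ 01100-✓ 0111-0✓ 1-0110✓ 1-0111✓ 1-1011 10011-✓ 11-000 11-110✓ 11011-✓ 111-00✓ 111-01✓ 111-10✓ 1110-0✓ 1110-1✓ 11100-✓ 11101-✓ 1111-0✓ 11110-✓
Round 2: -1-110 -11-00 -1100- -111-0 01-1-0 1-011- 111--0 111-0- 1110--
PIs = {-1-110, -11-00, -1100-, -111-0, 0-0101, 0-1001, 0-1100, 000010, 01-1-0, 010011, 01010-, 1-011-, 1-1011, 11-000, 111--0, 111-0-, 1110--}
Coverage chart:
  m2: 000010 ←essential
  m12: 0-1100 ←essential
  m19: 010011 ←essential
  m20: 01-1-0,01010-
  m21: 0-0101,01010-
  m22: -1-110,01-1-0
  m24: -11-00,-1100-
  m25: -1100-,0-1001
  m28: -11-00,-111-0,0-1100,01-1-0
  m30: -1-110,-111-0,01-1-0
  m38: 1-011- ←essential
  m39: 1-011- ←essential
  m43: 1-1011 ←essential
  m48: 11-000 ←essential
  m55: 1-011- ←essential
  m56: -11-00,-1100-,11-000,111--0,111-0-,1110--
  m57: -1100-,111-0-,1110--
  m58: 111--0,1110--
  m59: 1-1011,1110--
  m60: -11-00,-111-0,111--0,111-0-
  m61: 111-0- ←essential
Essential: 0-1100, 000010, 010011, 1-011-, 1-1011, 11-000, 111-0-

YES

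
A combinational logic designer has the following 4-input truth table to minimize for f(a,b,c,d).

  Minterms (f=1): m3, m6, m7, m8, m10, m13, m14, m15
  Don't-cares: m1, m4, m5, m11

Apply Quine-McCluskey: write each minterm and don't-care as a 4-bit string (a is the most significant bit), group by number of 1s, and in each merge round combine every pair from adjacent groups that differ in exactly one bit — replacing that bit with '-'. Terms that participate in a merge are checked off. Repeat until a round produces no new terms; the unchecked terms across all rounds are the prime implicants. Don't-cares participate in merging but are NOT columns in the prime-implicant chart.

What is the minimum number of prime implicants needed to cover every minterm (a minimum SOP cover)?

4

size-2^0 implicants → 0001(✓)  0011(✓)  0100(✓)  0101(✓)  0110(✓)  0111(✓)  1000(✓)  1010(✓)  1011(✓)  1101(✓)  1110(✓)  1111(✓)
size-2^1 implicants → -011(✓)  -101(✓)  -110(✓)  -111(✓)  0-01(✓)  0-11(✓)  00-1(✓)  01-0(✓)  01-1(✓)  010-(✓)  011-(✓)  1-10(✓)  1-11(✓)  10-0  101-(✓)  11-1(✓)  111-(✓)
size-2^2 implicants → --11  -1-1  -11-  0--1  01--  1-1-
Unchecked terms (primes): --11, -1-1, -11-, 0--1, 01--, 1-1-, 10-0
Minterm coverage:
  m3 ⊆ --11,0--1
  m6 ⊆ -11-,01--
  m7 ⊆ --11,-1-1,-11-,0--1,01--
  m8 ⊆ 10-0 [E]
  m10 ⊆ 1-1-,10-0
  m13 ⊆ -1-1 [E]
  m14 ⊆ -11-,1-1-
  m15 ⊆ --11,-1-1,-11-,1-1-
E = {-1-1, 10-0}
Petrick residual → --11, -11-
Cover = cd + bd + bc + ab'd'  |cover|=4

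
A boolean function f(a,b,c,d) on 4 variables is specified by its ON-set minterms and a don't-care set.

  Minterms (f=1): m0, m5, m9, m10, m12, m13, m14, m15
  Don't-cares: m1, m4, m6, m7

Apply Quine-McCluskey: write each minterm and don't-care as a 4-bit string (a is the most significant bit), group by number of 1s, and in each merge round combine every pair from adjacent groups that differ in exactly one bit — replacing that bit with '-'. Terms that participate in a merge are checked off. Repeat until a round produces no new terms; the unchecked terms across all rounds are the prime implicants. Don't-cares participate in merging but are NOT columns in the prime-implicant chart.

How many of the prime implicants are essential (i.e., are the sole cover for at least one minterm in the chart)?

[col 0] 0000*, 0001*, 0100*, 0101*, 0110*, 0111*, 1001*, 1010*, 1100*, 1101*, 1110*, 1111*
[col 1] -001*, -100*, -101*, -110*, -111*, 0-00*, 0-01*, 000-*, 01-0*, 01-1*, 010-*, 011-*, 1-01*, 1-10, 11-0*, 11-1*, 110-*, 111-*
[col 2] --01, -1-0*, -1-1*, -10-*, -11-*, 0-0-, 01--*, 11--*
[col 3] -1--
Prime implicants: --01, -1--, 0-0-, 1-10
PI chart (minterm → PIs covering it):
  0 | 0-0-  (sole → essential)
  5 | --01,-1--,0-0-
  9 | --01  (sole → essential)
  10 | 1-10  (sole → essential)
  12 | -1--  (sole → essential)
  13 | --01,-1--
  14 | -1--,1-10
  15 | -1--  (sole → essential)
Essential prime implicants: --01, -1--, 0-0-, 1-10

4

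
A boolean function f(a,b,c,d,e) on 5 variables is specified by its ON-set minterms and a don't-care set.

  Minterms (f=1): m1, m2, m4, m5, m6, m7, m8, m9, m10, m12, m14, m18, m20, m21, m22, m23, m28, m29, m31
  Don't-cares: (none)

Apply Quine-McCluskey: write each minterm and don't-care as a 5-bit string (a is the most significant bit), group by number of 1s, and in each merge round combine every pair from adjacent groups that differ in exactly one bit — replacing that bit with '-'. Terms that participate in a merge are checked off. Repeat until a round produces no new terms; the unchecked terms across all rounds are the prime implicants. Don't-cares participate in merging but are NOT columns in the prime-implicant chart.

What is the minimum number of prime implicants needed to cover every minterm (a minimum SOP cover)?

size-2^0 implicants → 00001(✓)  00010(✓)  00100(✓)  00101(✓)  00110(✓)  00111(✓)  01000(✓)  01001(✓)  01010(✓)  01100(✓)  01110(✓)  10010(✓)  10100(✓)  10101(✓)  10110(✓)  10111(✓)  11100(✓)  11101(✓)  11111(✓)
size-2^1 implicants → -0010(✓)  -0100(✓)  -0101(✓)  -0110(✓)  -0111(✓)  -1100(✓)  0-001  0-010(✓)  0-100(✓)  0-110(✓)  00-01  00-10(✓)  001-0(✓)  001-1(✓)  0010-(✓)  0011-(✓)  01-00(✓)  01-10(✓)  010-0(✓)  0100-  011-0(✓)  1-100(✓)  1-101(✓)  1-111(✓)  10-10(✓)  101-0(✓)  101-1(✓)  1010-(✓)  1011-(✓)  111-1(✓)  1110-(✓)
size-2^2 implicants → --100  -0-10  -01-0(✓)  -01-1(✓)  -010-(✓)  -011-(✓)  0--10  0-1-0  001--(✓)  01--0  1-1-1  1-10-  101--(✓)
size-2^3 implicants → -01--
Unchecked terms (primes): --100, -0-10, -01--, 0--10, 0-001, 0-1-0, 00-01, 01--0, 0100-, 1-1-1, 1-10-
Minterm coverage:
  m1 ⊆ 0-001,00-01
  m2 ⊆ -0-10,0--10
  m4 ⊆ --100,-01--,0-1-0
  m5 ⊆ -01--,00-01
  m6 ⊆ -0-10,-01--,0--10,0-1-0
  m7 ⊆ -01-- [E]
  m8 ⊆ 01--0,0100-
  m9 ⊆ 0-001,0100-
  m10 ⊆ 0--10,01--0
  m12 ⊆ --100,0-1-0,01--0
  m14 ⊆ 0--10,0-1-0,01--0
  m18 ⊆ -0-10 [E]
  m20 ⊆ --100,-01--,1-10-
  m21 ⊆ -01--,1-1-1,1-10-
  m22 ⊆ -0-10,-01--
  m23 ⊆ -01--,1-1-1
  m28 ⊆ --100,1-10-
  m29 ⊆ 1-1-1,1-10-
  m31 ⊆ 1-1-1 [E]
E = {-0-10, -01--, 1-1-1}
Petrick residual → --100, 0-001, 01--0
Cover = cd'e' + b'de' + b'c + a'c'd'e + a'be' + ace  |cover|=6

6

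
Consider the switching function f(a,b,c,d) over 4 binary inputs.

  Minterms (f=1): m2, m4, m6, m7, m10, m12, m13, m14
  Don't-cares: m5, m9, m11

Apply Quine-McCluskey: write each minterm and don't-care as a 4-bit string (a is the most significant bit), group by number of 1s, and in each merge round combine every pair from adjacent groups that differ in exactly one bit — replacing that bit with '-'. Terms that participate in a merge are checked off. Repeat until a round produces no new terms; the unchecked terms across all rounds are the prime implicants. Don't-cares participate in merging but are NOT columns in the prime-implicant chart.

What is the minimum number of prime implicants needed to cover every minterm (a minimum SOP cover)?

size-2^0 implicants → 0010(✓)  0100(✓)  0101(✓)  0110(✓)  0111(✓)  1001(✓)  1010(✓)  1011(✓)  1100(✓)  1101(✓)  1110(✓)
size-2^1 implicants → -010(✓)  -100(✓)  -101(✓)  -110(✓)  0-10(✓)  01-0(✓)  01-1(✓)  010-(✓)  011-(✓)  1-01  1-10(✓)  10-1  101-  11-0(✓)  110-(✓)
size-2^2 implicants → --10  -1-0  -10-  01--
Unchecked terms (primes): --10, -1-0, -10-, 01--, 1-01, 10-1, 101-
Minterm coverage:
  m2 ⊆ --10 [E]
  m4 ⊆ -1-0,-10-,01--
  m6 ⊆ --10,-1-0,01--
  m7 ⊆ 01-- [E]
  m10 ⊆ --10,101-
  m12 ⊆ -1-0,-10-
  m13 ⊆ -10-,1-01
  m14 ⊆ --10,-1-0
E = {--10, 01--}
Petrick residual → -10-
Cover = cd' + bc' + a'b  |cover|=3

3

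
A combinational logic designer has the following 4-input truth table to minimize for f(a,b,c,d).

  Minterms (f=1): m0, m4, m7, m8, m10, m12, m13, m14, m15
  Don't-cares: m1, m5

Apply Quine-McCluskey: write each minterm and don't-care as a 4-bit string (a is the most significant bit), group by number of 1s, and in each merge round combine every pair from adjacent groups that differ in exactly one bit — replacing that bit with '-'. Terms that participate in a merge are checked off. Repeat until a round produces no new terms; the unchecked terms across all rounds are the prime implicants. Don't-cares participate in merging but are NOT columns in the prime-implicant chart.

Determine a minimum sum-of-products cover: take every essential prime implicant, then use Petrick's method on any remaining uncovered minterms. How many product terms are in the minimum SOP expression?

[col 0] 0000*, 0001*, 0100*, 0101*, 0111*, 1000*, 1010*, 1100*, 1101*, 1110*, 1111*
[col 1] -000*, -100*, -101*, -111*, 0-00*, 0-01*, 000-*, 01-1*, 010-*, 1-00*, 1-10*, 10-0*, 11-0*, 11-1*, 110-*, 111-*
[col 2] --00, -1-1, -10-, 0-0-, 1--0, 11--
Prime implicants: --00, -1-1, -10-, 0-0-, 1--0, 11--
PI chart (minterm → PIs covering it):
  0 | --00,0-0-
  4 | --00,-10-,0-0-
  7 | -1-1  (sole → essential)
  8 | --00,1--0
  10 | 1--0  (sole → essential)
  12 | --00,-10-,1--0,11--
  13 | -1-1,-10-,11--
  14 | 1--0,11--
  15 | -1-1,11--
Essential prime implicants: -1-1, 1--0
Petrick residual → --00
Minimum SOP uses 3 PIs: c'd' + bd + ad'

3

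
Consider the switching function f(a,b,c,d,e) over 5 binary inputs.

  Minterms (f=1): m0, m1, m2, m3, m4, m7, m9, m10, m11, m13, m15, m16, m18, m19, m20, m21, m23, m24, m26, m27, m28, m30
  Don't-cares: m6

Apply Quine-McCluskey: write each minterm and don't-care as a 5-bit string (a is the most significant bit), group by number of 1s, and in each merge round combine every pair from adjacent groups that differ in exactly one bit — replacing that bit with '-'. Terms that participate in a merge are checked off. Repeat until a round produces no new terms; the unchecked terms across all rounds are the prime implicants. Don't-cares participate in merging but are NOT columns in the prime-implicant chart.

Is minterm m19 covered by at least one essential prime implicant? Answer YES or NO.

YES

size-2^0 implicants → 00000(✓)  00001(✓)  00010(✓)  00011(✓)  00100(✓)  00110(✓)  00111(✓)  01001(✓)  01010(✓)  01011(✓)  01101(✓)  01111(✓)  10000(✓)  10010(✓)  10011(✓)  10100(✓)  10101(✓)  10111(✓)  11000(✓)  11010(✓)  11011(✓)  11100(✓)  11110(✓)
size-2^1 implicants → -0000(✓)  -0010(✓)  -0011(✓)  -0100(✓)  -0111(✓)  -1010(✓)  -1011(✓)  0-001(✓)  0-010(✓)  0-011(✓)  0-111(✓)  00-00(✓)  00-10(✓)  00-11(✓)  000-0(✓)  000-1(✓)  0000-(✓)  0001-(✓)  001-0(✓)  0011-(✓)  01-01(✓)  01-11(✓)  010-1(✓)  0101-(✓)  011-1(✓)  1-000(✓)  1-010(✓)  1-011(✓)  1-100(✓)  10-00(✓)  10-11(✓)  100-0(✓)  1001-(✓)  101-1  1010-  11-00(✓)  11-10(✓)  110-0(✓)  1101-(✓)  111-0(✓)
size-2^2 implicants → --010(✓)  --011(✓)  -0-00  -0-11  -00-0  -001-(✓)  -101-(✓)  0--11  0-0-1  0-01-(✓)  00--0  00-1-  000--  01--1  1--00  1-0-0  1-01-(✓)  11--0
size-2^3 implicants → --01-
Unchecked terms (primes): --01-, -0-00, -0-11, -00-0, 0--11, 0-0-1, 00--0, 00-1-, 000--, 01--1, 1--00, 1-0-0, 101-1, 1010-, 11--0
Minterm coverage:
  m0 ⊆ -0-00,-00-0,00--0,000--
  m1 ⊆ 0-0-1,000--
  m2 ⊆ --01-,-00-0,00--0,00-1-,000--
  m3 ⊆ --01-,-0-11,0--11,0-0-1,00-1-,000--
  m4 ⊆ -0-00,00--0
  m7 ⊆ -0-11,0--11,00-1-
  m9 ⊆ 0-0-1,01--1
  m10 ⊆ --01- [E]
  m11 ⊆ --01-,0--11,0-0-1,01--1
  m13 ⊆ 01--1 [E]
  m15 ⊆ 0--11,01--1
  m16 ⊆ -0-00,-00-0,1--00,1-0-0
  m18 ⊆ --01-,-00-0,1-0-0
  m19 ⊆ --01-,-0-11
  m20 ⊆ -0-00,1--00,1010-
  m21 ⊆ 101-1,1010-
  m23 ⊆ -0-11,101-1
  m24 ⊆ 1--00,1-0-0,11--0
  m26 ⊆ --01-,1-0-0,11--0
  m27 ⊆ --01- [E]
  m28 ⊆ 1--00,11--0
  m30 ⊆ 11--0 [E]
E = {--01-, 01--1, 11--0}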